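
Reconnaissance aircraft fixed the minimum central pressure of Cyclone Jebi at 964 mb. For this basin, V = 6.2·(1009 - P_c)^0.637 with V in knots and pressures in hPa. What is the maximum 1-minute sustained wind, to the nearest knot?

ΔP = 1009 − 964 = 45 mb.
45^0.637 ≈ 11.300.
V ≈ 6.2 × 11.300 ≈ 70.1 kt.

70 kt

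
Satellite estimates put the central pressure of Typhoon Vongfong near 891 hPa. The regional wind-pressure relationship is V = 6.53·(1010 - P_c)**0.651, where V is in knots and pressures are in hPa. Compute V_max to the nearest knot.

147 kt

ΔP = 1010 − 891 = 119 hPa.
119^0.651 ≈ 22.448.
V ≈ 6.53 × 22.448 ≈ 146.6 kt.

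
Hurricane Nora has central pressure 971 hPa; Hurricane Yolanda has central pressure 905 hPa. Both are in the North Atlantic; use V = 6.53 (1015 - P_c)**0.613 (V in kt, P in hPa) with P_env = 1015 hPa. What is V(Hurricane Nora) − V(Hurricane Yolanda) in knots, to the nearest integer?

-50 kt

Hurricane Nora: ΔP = 44; V ≈ 6.53 × 44^0.613 ≈ 66.43 kt.
Hurricane Yolanda: ΔP = 110; V ≈ 6.53 × 110^0.613 ≈ 116.49 kt.
Difference ≈ 66.43 − 116.49 = -50.06 → -50 kt.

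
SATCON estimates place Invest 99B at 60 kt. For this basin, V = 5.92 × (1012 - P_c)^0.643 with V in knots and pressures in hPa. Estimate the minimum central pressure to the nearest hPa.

975 hPa

ΔP = (V / 5.92)^(1/0.643) = (60/5.92)^1.555.
60/5.92 = 10.135; 10.135^1.555 ≈ 36.67 hPa.
P_c = 1012 − 36.67 = 975.33 ≈ 975 hPa.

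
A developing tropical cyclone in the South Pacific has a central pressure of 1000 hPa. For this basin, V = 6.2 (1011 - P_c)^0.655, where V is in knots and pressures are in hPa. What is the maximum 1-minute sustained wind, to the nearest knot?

30 kt

ΔP = 1011 − 1000 = 11 hPa.
11^0.655 ≈ 4.810.
V ≈ 6.2 × 4.810 ≈ 29.8 kt.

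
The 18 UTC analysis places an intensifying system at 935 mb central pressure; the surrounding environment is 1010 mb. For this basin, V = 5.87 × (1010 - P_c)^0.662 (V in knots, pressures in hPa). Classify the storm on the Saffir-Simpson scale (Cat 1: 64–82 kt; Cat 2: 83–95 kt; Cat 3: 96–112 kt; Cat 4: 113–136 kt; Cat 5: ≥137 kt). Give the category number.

ΔP = 1010 − 935 = 75 mb.
V ≈ 5.87 × 75^0.662 = 5.87 × 17.43 ≈ 102 kt.
102 kt falls in the Category 3 band.

3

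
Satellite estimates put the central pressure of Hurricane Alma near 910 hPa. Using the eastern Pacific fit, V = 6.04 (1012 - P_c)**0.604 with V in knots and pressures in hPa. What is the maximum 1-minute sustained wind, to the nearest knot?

99 kt

ΔP = 1012 − 910 = 102 hPa.
102^0.604 ≈ 16.338.
V ≈ 6.04 × 16.338 ≈ 98.7 kt.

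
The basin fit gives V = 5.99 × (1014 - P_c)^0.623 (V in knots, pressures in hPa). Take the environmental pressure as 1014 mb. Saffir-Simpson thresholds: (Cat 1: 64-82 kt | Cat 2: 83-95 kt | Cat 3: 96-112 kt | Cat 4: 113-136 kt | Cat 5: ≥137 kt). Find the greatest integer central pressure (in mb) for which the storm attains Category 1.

969 mb

Category 1 begins at V = 64 kt.
Required ΔP = (64/5.99)^(1/0.623) = 10.684^1.605 ≈ 44.80 mb.
P_c ≤ 1014 − 44.80 = 969.20, so the highest integer P_c is 969 mb.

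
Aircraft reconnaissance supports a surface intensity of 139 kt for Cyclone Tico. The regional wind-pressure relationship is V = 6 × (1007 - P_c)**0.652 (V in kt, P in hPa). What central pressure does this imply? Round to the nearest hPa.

ΔP = (V / 6)^(1/0.652) = (139/6)^1.534.
139/6 = 23.167; 23.167^1.534 ≈ 123.98 hPa.
P_c = 1007 − 123.98 = 883.02 ≈ 883 hPa.

883 hPa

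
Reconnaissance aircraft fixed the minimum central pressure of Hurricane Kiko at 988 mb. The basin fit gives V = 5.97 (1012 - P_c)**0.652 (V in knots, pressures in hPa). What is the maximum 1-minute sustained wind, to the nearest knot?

ΔP = 1012 − 988 = 24 mb.
24^0.652 ≈ 7.941.
V ≈ 5.97 × 7.941 ≈ 47.4 kt.

47 kt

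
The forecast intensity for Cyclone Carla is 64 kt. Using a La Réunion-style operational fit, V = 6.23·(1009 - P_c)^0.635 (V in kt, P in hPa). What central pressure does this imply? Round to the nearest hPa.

ΔP = (V / 6.23)^(1/0.635) = (64/6.23)^1.575.
64/6.23 = 10.273; 10.273^1.575 ≈ 39.19 hPa.
P_c = 1009 − 39.19 = 969.81 ≈ 970 hPa.

970 hPa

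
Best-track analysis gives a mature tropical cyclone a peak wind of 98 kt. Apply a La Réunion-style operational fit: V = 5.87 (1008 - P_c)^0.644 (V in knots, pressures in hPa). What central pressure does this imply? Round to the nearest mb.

929 mb

ΔP = (V / 5.87)^(1/0.644) = (98/5.87)^1.553.
98/5.87 = 16.695; 16.695^1.553 ≈ 79.15 mb.
P_c = 1008 − 79.15 = 928.85 ≈ 929 mb.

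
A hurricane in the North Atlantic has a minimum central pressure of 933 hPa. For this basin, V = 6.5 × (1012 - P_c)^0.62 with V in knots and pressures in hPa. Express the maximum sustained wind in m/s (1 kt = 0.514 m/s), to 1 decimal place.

ΔP = 1012 − 933 = 79 hPa.
V ≈ 6.5 × 79^0.62 = 6.5 × 15.015 ≈ 97.598 kt.
97.598 × 0.514 ≈ 50.17 m/s → 50.2 m/s.

50.2 m/s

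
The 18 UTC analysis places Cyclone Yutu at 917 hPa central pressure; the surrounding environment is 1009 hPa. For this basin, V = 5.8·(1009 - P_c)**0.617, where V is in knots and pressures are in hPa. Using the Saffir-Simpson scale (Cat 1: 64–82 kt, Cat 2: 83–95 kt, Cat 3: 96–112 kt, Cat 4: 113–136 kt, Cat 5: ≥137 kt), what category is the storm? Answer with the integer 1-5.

ΔP = 1009 − 917 = 92 hPa.
V ≈ 5.8 × 92^0.617 = 5.8 × 16.28 ≈ 94 kt.
94 kt falls in the Category 2 band.

2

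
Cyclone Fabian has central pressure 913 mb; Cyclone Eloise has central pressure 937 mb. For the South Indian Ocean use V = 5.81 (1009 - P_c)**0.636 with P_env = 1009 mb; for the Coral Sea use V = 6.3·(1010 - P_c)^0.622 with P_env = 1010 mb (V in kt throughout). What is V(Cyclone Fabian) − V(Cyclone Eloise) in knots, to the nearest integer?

Cyclone Fabian: ΔP = 96; V ≈ 5.81 × 96^0.636 ≈ 105.90 kt.
Cyclone Eloise: ΔP = 73; V ≈ 6.3 × 73^0.622 ≈ 90.85 kt.
Difference ≈ 105.90 − 90.85 = 15.05 → 15 kt.

15 kt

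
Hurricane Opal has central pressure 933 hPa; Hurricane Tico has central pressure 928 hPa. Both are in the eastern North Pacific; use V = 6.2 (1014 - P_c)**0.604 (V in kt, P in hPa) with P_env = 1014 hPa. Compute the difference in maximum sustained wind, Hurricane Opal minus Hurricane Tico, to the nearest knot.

Hurricane Opal: ΔP = 81; V ≈ 6.2 × 81^0.604 ≈ 88.13 kt.
Hurricane Tico: ΔP = 86; V ≈ 6.2 × 86^0.604 ≈ 91.38 kt.
Difference ≈ 88.13 − 91.38 = -3.25 → -3 kt.

-3 kt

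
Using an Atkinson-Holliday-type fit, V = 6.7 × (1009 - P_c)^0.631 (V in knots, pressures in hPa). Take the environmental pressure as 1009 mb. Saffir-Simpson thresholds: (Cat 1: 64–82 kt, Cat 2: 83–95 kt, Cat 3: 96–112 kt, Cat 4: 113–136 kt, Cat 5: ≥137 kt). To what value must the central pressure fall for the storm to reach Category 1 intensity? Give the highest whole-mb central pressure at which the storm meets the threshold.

Category 1 begins at V = 64 kt.
Required ΔP = (64/6.7)^(1/0.631) = 9.552^1.585 ≈ 35.75 mb.
P_c ≤ 1009 − 35.75 = 973.25, so the highest integer P_c is 973 mb.

973 mb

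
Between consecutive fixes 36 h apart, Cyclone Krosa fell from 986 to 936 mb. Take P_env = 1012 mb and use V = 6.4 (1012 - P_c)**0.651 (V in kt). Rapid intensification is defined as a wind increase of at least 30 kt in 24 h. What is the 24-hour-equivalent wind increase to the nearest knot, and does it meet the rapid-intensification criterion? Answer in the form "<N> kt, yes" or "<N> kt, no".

36 kt, yes

V₁: ΔP = 26, V ≈ 6.4 × 26^0.651 ≈ 53.37 kt.
V₂: ΔP = 76, V ≈ 6.4 × 76^0.651 ≈ 107.30 kt.
ΔV over 36 h = 53.93 kt → 24 h equivalent = 53.93 × 24/36 ≈ 35.95 kt.
36 kt ≥ 30 kt ⇒ rapid intensification.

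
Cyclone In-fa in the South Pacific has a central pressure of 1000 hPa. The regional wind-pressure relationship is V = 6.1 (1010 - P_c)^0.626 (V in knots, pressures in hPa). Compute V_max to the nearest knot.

ΔP = 1010 − 1000 = 10 hPa.
10^0.626 ≈ 4.227.
V ≈ 6.1 × 4.227 ≈ 25.8 kt.

26 kt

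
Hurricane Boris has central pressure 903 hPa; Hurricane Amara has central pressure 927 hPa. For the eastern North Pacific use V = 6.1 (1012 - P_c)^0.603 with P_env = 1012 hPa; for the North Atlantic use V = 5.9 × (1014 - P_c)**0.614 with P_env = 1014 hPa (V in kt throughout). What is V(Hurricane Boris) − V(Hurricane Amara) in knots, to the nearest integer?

12 kt

Hurricane Boris: ΔP = 109; V ≈ 6.1 × 109^0.603 ≈ 103.25 kt.
Hurricane Amara: ΔP = 87; V ≈ 5.9 × 87^0.614 ≈ 91.56 kt.
Difference ≈ 103.25 − 91.56 = 11.69 → 12 kt.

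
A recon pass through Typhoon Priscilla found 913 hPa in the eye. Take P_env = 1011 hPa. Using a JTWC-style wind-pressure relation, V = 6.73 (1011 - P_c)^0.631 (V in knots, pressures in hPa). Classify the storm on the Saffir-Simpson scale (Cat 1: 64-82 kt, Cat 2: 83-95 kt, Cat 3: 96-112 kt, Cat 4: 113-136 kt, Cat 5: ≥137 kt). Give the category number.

4

ΔP = 1011 − 913 = 98 hPa.
V ≈ 6.73 × 98^0.631 = 6.73 × 18.05 ≈ 121 kt.
121 kt falls in the Category 4 band.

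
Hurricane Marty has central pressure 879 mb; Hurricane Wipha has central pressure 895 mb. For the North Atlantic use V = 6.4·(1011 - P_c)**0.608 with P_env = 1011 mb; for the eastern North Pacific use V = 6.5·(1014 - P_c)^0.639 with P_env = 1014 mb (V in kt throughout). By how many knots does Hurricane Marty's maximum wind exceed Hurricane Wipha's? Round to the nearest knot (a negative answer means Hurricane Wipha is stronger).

Hurricane Marty: ΔP = 132; V ≈ 6.4 × 132^0.608 ≈ 124.59 kt.
Hurricane Wipha: ΔP = 119; V ≈ 6.5 × 119^0.639 ≈ 137.78 kt.
Difference ≈ 124.59 − 137.78 = -13.19 → -13 kt.

-13 kt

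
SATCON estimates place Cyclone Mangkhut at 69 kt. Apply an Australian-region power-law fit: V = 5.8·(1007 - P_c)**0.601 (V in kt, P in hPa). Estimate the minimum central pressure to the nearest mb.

945 mb

ΔP = (V / 5.8)^(1/0.601) = (69/5.8)^1.664.
69/5.8 = 11.897; 11.897^1.664 ≈ 61.57 mb.
P_c = 1007 − 61.57 = 945.43 ≈ 945 mb.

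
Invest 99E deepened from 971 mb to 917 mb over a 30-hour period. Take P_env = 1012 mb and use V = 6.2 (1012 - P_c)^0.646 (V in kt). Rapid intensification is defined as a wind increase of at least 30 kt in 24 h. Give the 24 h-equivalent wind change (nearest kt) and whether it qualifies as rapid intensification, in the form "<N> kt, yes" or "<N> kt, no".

V₁: ΔP = 41, V ≈ 6.2 × 41^0.646 ≈ 68.27 kt.
V₂: ΔP = 95, V ≈ 6.2 × 95^0.646 ≈ 117.49 kt.
ΔV over 30 h = 49.22 kt → 24 h equivalent = 49.22 × 24/30 ≈ 39.38 kt.
39 kt ≥ 30 kt ⇒ rapid intensification.

39 kt, yes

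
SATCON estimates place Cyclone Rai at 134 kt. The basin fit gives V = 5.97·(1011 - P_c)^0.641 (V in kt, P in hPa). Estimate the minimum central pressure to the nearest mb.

ΔP = (V / 5.97)^(1/0.641) = (134/5.97)^1.560.
134/5.97 = 22.446; 22.446^1.560 ≈ 128.19 mb.
P_c = 1011 − 128.19 = 882.81 ≈ 883 mb.

883 mb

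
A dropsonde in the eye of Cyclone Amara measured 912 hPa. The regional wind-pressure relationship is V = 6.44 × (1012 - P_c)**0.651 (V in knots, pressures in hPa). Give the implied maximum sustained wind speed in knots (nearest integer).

ΔP = 1012 − 912 = 100 hPa.
100^0.651 ≈ 20.045.
V ≈ 6.44 × 20.045 ≈ 129.1 kt.

129 kt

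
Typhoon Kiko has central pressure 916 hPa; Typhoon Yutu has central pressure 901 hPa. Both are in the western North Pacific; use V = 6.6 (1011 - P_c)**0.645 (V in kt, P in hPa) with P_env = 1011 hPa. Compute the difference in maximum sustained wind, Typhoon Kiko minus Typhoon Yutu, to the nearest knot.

-12 kt

Typhoon Kiko: ΔP = 95; V ≈ 6.6 × 95^0.645 ≈ 124.50 kt.
Typhoon Yutu: ΔP = 110; V ≈ 6.6 × 110^0.645 ≈ 136.85 kt.
Difference ≈ 124.50 − 136.85 = -12.35 → -12 kt.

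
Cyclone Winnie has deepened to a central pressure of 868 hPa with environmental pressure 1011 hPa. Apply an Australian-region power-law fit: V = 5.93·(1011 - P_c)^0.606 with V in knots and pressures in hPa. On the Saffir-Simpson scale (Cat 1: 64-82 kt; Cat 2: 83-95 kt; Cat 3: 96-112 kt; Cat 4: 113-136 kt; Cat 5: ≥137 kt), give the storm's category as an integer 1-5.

4

ΔP = 1011 − 868 = 143 hPa.
V ≈ 5.93 × 143^0.606 = 5.93 × 20.24 ≈ 120 kt.
120 kt falls in the Category 4 band.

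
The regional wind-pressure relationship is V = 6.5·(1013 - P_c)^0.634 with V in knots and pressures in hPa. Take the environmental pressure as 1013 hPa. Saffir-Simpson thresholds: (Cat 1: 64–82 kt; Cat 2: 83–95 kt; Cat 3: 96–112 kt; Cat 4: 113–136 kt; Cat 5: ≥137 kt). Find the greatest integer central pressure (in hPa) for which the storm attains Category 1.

976 hPa

Category 1 begins at V = 64 kt.
Required ΔP = (64/6.5)^(1/0.634) = 9.846^1.577 ≈ 36.87 hPa.
P_c ≤ 1013 − 36.87 = 976.13, so the highest integer P_c is 976 hPa.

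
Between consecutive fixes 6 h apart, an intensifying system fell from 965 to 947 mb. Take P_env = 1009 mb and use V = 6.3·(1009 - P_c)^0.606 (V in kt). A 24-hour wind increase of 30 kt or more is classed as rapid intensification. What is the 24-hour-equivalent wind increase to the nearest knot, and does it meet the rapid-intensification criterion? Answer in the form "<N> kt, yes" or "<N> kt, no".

58 kt, yes

V₁: ΔP = 44, V ≈ 6.3 × 44^0.606 ≈ 62.41 kt.
V₂: ΔP = 62, V ≈ 6.3 × 62^0.606 ≈ 76.83 kt.
ΔV over 6 h = 14.42 kt → 24 h equivalent = 14.42 × 24/6 ≈ 57.68 kt.
58 kt ≥ 30 kt ⇒ rapid intensification.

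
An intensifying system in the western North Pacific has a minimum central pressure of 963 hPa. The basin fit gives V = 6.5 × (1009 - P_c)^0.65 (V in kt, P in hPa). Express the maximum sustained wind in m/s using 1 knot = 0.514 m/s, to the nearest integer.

ΔP = 1009 − 963 = 46 hPa.
V ≈ 6.5 × 46^0.65 = 6.5 × 12.045 ≈ 78.290 kt.
78.290 × 0.514 ≈ 40.24 m/s → 40 m/s.

40 m/s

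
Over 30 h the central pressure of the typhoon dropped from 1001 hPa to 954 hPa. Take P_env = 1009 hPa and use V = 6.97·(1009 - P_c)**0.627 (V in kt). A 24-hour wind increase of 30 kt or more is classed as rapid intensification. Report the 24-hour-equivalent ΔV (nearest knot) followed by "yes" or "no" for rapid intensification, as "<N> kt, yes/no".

48 kt, yes

V₁: ΔP = 8, V ≈ 6.97 × 8^0.627 ≈ 25.67 kt.
V₂: ΔP = 55, V ≈ 6.97 × 55^0.627 ≈ 85.99 kt.
ΔV over 30 h = 60.32 kt → 24 h equivalent = 60.32 × 24/30 ≈ 48.26 kt.
48 kt ≥ 30 kt ⇒ rapid intensification.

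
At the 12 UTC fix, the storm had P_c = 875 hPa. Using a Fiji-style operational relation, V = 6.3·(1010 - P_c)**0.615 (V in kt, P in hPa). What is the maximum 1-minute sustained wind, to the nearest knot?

ΔP = 1010 − 875 = 135 hPa.
135^0.615 ≈ 20.425.
V ≈ 6.3 × 20.425 ≈ 128.7 kt.

129 kt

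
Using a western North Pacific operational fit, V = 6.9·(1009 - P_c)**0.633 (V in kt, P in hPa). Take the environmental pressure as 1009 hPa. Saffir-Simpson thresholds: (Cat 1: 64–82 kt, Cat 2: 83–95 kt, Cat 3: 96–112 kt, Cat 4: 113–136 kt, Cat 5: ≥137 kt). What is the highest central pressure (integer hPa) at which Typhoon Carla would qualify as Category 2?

Category 2 begins at V = 83 kt.
Required ΔP = (83/6.9)^(1/0.633) = 12.029^1.580 ≈ 50.88 hPa.
P_c ≤ 1009 − 50.88 = 958.12, so the highest integer P_c is 958 hPa.

958 hPa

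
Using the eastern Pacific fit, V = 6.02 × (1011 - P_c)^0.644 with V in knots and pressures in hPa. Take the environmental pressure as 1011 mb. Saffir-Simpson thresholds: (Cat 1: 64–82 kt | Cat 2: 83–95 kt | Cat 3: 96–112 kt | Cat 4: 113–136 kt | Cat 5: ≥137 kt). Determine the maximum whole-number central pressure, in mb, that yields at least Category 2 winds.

952 mb

Category 2 begins at V = 83 kt.
Required ΔP = (83/6.02)^(1/0.644) = 13.787^1.553 ≈ 58.80 mb.
P_c ≤ 1011 − 58.80 = 952.20, so the highest integer P_c is 952 mb.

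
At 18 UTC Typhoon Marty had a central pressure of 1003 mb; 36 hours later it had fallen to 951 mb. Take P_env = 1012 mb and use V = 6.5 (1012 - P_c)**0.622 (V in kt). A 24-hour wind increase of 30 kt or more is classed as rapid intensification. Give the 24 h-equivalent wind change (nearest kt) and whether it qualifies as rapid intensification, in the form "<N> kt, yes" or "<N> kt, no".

V₁: ΔP = 9, V ≈ 6.5 × 9^0.622 ≈ 25.49 kt.
V₂: ΔP = 61, V ≈ 6.5 × 61^0.622 ≈ 83.83 kt.
ΔV over 36 h = 58.34 kt → 24 h equivalent = 58.34 × 24/36 ≈ 38.89 kt.
39 kt ≥ 30 kt ⇒ rapid intensification.

39 kt, yes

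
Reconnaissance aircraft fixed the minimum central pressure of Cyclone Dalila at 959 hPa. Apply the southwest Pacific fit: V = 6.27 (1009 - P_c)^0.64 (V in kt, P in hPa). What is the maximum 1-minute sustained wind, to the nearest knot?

77 kt

ΔP = 1009 − 959 = 50 hPa.
50^0.64 ≈ 12.228.
V ≈ 6.27 × 12.228 ≈ 76.7 kt.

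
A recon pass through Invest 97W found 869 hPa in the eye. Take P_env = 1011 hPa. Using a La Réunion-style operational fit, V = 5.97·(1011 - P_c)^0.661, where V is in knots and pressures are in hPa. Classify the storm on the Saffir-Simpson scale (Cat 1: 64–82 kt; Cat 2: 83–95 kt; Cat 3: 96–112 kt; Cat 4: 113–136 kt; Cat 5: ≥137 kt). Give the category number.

ΔP = 1011 − 869 = 142 hPa.
V ≈ 5.97 × 142^0.661 = 5.97 × 26.46 ≈ 158 kt.
158 kt falls in the Category 5 band.

5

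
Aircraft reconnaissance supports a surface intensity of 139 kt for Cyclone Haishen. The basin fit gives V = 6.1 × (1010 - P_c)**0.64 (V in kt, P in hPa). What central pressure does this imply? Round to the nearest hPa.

878 hPa

ΔP = (V / 6.1)^(1/0.64) = (139/6.1)^1.562.
139/6.1 = 22.787; 22.787^1.562 ≈ 132.25 hPa.
P_c = 1010 − 132.25 = 877.75 ≈ 878 hPa.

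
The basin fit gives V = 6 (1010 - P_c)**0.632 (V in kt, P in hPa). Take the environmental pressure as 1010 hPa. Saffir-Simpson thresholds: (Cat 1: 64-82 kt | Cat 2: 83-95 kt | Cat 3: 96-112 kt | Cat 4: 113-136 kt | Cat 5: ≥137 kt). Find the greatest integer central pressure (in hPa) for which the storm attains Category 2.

946 hPa

Category 2 begins at V = 83 kt.
Required ΔP = (83/6)^(1/0.632) = 13.833^1.582 ≈ 63.87 hPa.
P_c ≤ 1010 − 63.87 = 946.13, so the highest integer P_c is 946 hPa.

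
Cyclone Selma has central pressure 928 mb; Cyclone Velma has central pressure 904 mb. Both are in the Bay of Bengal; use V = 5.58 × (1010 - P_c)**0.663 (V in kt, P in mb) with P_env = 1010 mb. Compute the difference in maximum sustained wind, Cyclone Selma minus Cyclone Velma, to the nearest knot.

Cyclone Selma: ΔP = 82; V ≈ 5.58 × 82^0.663 ≈ 103.63 kt.
Cyclone Velma: ΔP = 106; V ≈ 5.58 × 106^0.663 ≈ 122.86 kt.
Difference ≈ 103.63 − 122.86 = -19.23 → -19 kt.

-19 kt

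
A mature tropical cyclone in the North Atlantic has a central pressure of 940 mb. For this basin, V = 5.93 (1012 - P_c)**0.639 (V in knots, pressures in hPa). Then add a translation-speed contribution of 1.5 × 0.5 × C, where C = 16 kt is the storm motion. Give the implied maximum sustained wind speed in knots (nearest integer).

103 kt

ΔP = 1012 − 940 = 72 mb.
72^0.639 ≈ 15.376.
V ≈ 5.93 × 15.376 ≈ 91.2 kt.
Translation term: 1.5 × 0.5 × 16 = 12 kt.
Corrected V ≈ 103.2 kt → 103 kt.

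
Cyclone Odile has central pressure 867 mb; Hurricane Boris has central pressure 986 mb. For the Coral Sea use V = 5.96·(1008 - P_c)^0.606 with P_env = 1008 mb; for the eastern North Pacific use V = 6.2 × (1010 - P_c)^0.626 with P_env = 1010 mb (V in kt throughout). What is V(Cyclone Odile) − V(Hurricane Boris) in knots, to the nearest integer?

Cyclone Odile: ΔP = 141; V ≈ 5.96 × 141^0.606 ≈ 119.58 kt.
Hurricane Boris: ΔP = 24; V ≈ 6.2 × 24^0.626 ≈ 45.33 kt.
Difference ≈ 119.58 − 45.33 = 74.25 → 74 kt.

74 kt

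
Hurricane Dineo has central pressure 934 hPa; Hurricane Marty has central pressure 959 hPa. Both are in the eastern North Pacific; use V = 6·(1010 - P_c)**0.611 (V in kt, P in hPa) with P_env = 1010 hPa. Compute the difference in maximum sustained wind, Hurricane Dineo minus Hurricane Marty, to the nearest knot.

Hurricane Dineo: ΔP = 76; V ≈ 6 × 76^0.611 ≈ 84.59 kt.
Hurricane Marty: ΔP = 51; V ≈ 6 × 51^0.611 ≈ 66.29 kt.
Difference ≈ 84.59 − 66.29 = 18.30 → 18 kt.

18 kt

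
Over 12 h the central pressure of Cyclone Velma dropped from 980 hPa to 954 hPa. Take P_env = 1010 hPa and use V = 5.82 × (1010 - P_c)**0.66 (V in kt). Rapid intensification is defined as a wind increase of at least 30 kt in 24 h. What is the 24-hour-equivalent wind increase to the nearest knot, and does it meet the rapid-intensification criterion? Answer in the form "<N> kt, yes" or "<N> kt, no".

56 kt, yes

V₁: ΔP = 30, V ≈ 5.82 × 30^0.66 ≈ 54.93 kt.
V₂: ΔP = 56, V ≈ 5.82 × 56^0.66 ≈ 82.93 kt.
ΔV over 12 h = 28.00 kt → 24 h equivalent = 28.00 × 24/12 ≈ 56.00 kt.
56 kt ≥ 30 kt ⇒ rapid intensification.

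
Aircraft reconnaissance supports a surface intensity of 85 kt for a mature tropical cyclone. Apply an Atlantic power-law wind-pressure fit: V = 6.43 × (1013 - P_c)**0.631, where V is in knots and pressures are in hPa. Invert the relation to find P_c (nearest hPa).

953 hPa

ΔP = (V / 6.43)^(1/0.631) = (85/6.43)^1.585.
85/6.43 = 13.219; 13.219^1.585 ≈ 59.82 hPa.
P_c = 1013 − 59.82 = 953.18 ≈ 953 hPa.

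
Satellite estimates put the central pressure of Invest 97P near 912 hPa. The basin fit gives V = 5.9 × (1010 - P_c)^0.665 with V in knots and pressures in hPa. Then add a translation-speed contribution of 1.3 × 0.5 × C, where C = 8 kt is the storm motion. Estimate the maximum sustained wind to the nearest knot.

ΔP = 1010 − 912 = 98 hPa.
98^0.665 ≈ 21.094.
V ≈ 5.9 × 21.094 ≈ 124.5 kt.
Translation term: 1.3 × 0.5 × 8 = 5.2 kt.
Corrected V ≈ 129.7 kt → 130 kt.

130 kt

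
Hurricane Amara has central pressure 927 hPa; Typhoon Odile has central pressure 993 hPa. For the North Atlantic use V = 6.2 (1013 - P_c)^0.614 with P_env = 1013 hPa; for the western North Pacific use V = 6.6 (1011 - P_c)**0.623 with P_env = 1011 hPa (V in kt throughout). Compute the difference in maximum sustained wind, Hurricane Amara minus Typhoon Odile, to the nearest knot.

56 kt

Hurricane Amara: ΔP = 86; V ≈ 6.2 × 86^0.614 ≈ 95.54 kt.
Typhoon Odile: ΔP = 18; V ≈ 6.6 × 18^0.623 ≈ 39.96 kt.
Difference ≈ 95.54 − 39.96 = 55.58 → 56 kt.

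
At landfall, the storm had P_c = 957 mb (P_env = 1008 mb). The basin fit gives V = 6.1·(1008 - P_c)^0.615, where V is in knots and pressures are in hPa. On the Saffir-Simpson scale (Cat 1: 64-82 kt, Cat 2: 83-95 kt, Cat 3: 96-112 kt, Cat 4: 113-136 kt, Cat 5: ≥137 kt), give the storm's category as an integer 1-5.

1

ΔP = 1008 − 957 = 51 mb.
V ≈ 6.1 × 51^0.615 = 6.1 × 11.22 ≈ 68 kt.
68 kt falls in the Category 1 band.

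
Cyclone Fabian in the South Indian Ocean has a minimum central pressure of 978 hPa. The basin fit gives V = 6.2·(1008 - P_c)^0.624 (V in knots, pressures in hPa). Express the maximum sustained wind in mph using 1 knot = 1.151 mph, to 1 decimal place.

ΔP = 1008 − 978 = 30 hPa.
V ≈ 6.2 × 30^0.624 = 6.2 × 8.351 ≈ 51.774 kt.
51.774 × 1.151 ≈ 59.59 mph → 59.6 mph.

59.6 mph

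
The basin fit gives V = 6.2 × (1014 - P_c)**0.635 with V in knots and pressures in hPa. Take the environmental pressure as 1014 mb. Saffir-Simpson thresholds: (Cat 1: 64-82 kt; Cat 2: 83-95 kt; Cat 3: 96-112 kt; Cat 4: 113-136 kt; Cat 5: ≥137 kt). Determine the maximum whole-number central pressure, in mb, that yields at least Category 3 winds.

Category 3 begins at V = 96 kt.
Required ΔP = (96/6.2)^(1/0.635) = 15.484^1.575 ≈ 74.79 mb.
P_c ≤ 1014 − 74.79 = 939.21, so the highest integer P_c is 939 mb.

939 mb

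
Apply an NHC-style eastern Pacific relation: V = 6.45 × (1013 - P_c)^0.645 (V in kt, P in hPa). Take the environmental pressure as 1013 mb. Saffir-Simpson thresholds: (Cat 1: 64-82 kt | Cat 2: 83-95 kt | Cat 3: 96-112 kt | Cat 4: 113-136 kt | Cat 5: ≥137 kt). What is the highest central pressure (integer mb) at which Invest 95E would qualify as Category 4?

928 mb

Category 4 begins at V = 113 kt.
Required ΔP = (113/6.45)^(1/0.645) = 17.519^1.550 ≈ 84.71 mb.
P_c ≤ 1013 − 84.71 = 928.29, so the highest integer P_c is 928 mb.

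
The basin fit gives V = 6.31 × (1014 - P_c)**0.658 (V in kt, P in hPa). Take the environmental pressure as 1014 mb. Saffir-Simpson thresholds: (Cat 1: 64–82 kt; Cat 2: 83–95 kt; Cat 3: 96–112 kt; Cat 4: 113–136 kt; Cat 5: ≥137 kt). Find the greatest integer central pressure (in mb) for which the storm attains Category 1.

980 mb

Category 1 begins at V = 64 kt.
Required ΔP = (64/6.31)^(1/0.658) = 10.143^1.520 ≈ 33.81 mb.
P_c ≤ 1014 − 33.81 = 980.19, so the highest integer P_c is 980 mb.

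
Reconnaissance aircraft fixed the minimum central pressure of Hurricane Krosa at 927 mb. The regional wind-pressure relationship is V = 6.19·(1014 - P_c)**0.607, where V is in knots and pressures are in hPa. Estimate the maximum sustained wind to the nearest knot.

93 kt

ΔP = 1014 − 927 = 87 mb.
87^0.607 ≈ 15.041.
V ≈ 6.19 × 15.041 ≈ 93.1 kt.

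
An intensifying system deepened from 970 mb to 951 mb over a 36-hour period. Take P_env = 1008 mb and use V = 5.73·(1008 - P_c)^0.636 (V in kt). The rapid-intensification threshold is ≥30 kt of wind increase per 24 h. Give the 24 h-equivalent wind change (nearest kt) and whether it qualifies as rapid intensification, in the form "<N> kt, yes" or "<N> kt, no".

V₁: ΔP = 38, V ≈ 5.73 × 38^0.636 ≈ 57.93 kt.
V₂: ΔP = 57, V ≈ 5.73 × 57^0.636 ≈ 74.97 kt.
ΔV over 36 h = 17.04 kt → 24 h equivalent = 17.04 × 24/36 ≈ 11.36 kt.
11 kt < 30 kt ⇒ not rapid intensification.

11 kt, no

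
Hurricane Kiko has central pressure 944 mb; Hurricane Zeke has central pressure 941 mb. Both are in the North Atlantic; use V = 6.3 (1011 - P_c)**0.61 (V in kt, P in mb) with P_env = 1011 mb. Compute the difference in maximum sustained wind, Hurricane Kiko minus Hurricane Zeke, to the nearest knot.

-2 kt

Hurricane Kiko: ΔP = 67; V ≈ 6.3 × 67^0.61 ≈ 81.89 kt.
Hurricane Zeke: ΔP = 70; V ≈ 6.3 × 70^0.61 ≈ 84.11 kt.
Difference ≈ 81.89 − 84.11 = -2.22 → -2 kt.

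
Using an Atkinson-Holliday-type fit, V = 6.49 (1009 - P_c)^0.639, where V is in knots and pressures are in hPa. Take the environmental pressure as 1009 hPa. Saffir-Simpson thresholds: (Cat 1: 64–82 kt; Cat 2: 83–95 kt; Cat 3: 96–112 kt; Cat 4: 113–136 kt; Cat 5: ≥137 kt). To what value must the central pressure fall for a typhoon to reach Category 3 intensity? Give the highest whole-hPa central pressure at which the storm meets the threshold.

941 hPa

Category 3 begins at V = 96 kt.
Required ΔP = (96/6.49)^(1/0.639) = 14.792^1.565 ≈ 67.77 hPa.
P_c ≤ 1009 − 67.77 = 941.23, so the highest integer P_c is 941 hPa.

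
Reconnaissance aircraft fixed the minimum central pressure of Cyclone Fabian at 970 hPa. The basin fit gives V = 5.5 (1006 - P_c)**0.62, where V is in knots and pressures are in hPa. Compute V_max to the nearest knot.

ΔP = 1006 − 970 = 36 hPa.
36^0.62 ≈ 9.224.
V ≈ 5.5 × 9.224 ≈ 50.7 kt.

51 kt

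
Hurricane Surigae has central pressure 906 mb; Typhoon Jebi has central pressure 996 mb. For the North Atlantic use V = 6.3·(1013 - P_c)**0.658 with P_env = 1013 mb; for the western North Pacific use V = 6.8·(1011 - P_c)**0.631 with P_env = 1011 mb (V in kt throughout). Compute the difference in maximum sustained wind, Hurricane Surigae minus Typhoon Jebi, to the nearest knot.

Hurricane Surigae: ΔP = 107; V ≈ 6.3 × 107^0.658 ≈ 136.36 kt.
Typhoon Jebi: ΔP = 15; V ≈ 6.8 × 15^0.631 ≈ 37.55 kt.
Difference ≈ 136.36 − 37.55 = 98.81 → 99 kt.

99 kt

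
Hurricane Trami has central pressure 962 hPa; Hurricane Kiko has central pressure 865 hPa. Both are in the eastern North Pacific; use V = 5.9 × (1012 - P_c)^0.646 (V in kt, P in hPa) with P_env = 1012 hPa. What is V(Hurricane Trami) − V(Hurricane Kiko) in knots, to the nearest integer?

-74 kt

Hurricane Trami: ΔP = 50; V ≈ 5.9 × 50^0.646 ≈ 73.86 kt.
Hurricane Kiko: ΔP = 147; V ≈ 5.9 × 147^0.646 ≈ 148.23 kt.
Difference ≈ 73.86 − 148.23 = -74.37 → -74 kt.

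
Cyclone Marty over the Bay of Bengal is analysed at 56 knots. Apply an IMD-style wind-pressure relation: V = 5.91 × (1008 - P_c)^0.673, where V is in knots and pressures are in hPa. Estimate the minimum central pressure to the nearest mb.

980 mb

ΔP = (V / 5.91)^(1/0.673) = (56/5.91)^1.486.
56/5.91 = 9.475; 9.475^1.486 ≈ 28.26 mb.
P_c = 1008 − 28.26 = 979.74 ≈ 980 mb.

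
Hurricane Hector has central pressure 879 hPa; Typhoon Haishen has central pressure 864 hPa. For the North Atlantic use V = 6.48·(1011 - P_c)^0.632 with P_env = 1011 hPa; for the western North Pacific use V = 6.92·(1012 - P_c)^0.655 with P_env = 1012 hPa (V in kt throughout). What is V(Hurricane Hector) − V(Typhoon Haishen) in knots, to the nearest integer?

-41 kt

Hurricane Hector: ΔP = 132; V ≈ 6.48 × 132^0.632 ≈ 141.83 kt.
Typhoon Haishen: ΔP = 148; V ≈ 6.92 × 148^0.655 ≈ 182.65 kt.
Difference ≈ 141.83 − 182.65 = -40.82 → -41 kt.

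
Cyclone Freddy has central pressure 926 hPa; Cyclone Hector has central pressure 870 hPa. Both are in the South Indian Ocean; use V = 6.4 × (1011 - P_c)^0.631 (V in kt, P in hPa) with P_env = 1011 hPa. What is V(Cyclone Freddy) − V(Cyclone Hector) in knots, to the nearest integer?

Cyclone Freddy: ΔP = 85; V ≈ 6.4 × 85^0.631 ≈ 105.59 kt.
Cyclone Hector: ΔP = 141; V ≈ 6.4 × 141^0.631 ≈ 145.32 kt.
Difference ≈ 105.59 − 145.32 = -39.73 → -40 kt.

-40 kt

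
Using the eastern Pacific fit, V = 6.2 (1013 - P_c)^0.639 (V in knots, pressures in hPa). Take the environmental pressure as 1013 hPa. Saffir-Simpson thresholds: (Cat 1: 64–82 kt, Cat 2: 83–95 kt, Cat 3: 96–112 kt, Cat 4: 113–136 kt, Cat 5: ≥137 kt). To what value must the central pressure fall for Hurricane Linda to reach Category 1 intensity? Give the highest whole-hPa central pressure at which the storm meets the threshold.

Category 1 begins at V = 64 kt.
Required ΔP = (64/6.2)^(1/0.639) = 10.323^1.565 ≈ 38.59 hPa.
P_c ≤ 1013 − 38.59 = 974.41, so the highest integer P_c is 974 hPa.

974 hPa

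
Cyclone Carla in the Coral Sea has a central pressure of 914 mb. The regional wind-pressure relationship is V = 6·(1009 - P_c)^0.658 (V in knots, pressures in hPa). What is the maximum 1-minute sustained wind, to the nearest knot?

120 kt

ΔP = 1009 − 914 = 95 mb.
95^0.658 ≈ 20.014.
V ≈ 6 × 20.014 ≈ 120.1 kt.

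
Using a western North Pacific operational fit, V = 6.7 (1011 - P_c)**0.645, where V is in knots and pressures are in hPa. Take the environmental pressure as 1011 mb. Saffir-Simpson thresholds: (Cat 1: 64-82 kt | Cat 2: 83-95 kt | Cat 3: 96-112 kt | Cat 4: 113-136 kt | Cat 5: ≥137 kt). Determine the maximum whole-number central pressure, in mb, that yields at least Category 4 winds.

Category 4 begins at V = 113 kt.
Required ΔP = (113/6.7)^(1/0.645) = 16.866^1.550 ≈ 79.86 mb.
P_c ≤ 1011 − 79.86 = 931.14, so the highest integer P_c is 931 mb.

931 mb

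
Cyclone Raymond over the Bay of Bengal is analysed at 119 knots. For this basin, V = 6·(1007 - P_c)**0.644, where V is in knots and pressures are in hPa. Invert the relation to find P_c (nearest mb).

ΔP = (V / 6)^(1/0.644) = (119/6)^1.553.
119/6 = 19.833; 19.833^1.553 ≈ 103.42 mb.
P_c = 1007 − 103.42 = 903.58 ≈ 904 mb.

904 mb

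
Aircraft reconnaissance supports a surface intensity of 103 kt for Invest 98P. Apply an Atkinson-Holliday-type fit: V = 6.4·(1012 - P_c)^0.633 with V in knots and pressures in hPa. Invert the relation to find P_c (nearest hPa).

ΔP = (V / 6.4)^(1/0.633) = (103/6.4)^1.580.
103/6.4 = 16.094; 16.094^1.580 ≈ 80.58 hPa.
P_c = 1012 − 80.58 = 931.42 ≈ 931 hPa.

931 hPa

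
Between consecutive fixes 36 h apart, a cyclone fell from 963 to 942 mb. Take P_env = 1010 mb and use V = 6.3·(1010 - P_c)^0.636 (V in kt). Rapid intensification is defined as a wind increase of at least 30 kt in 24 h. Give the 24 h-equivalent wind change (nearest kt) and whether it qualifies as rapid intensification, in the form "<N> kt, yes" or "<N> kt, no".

13 kt, no

V₁: ΔP = 47, V ≈ 6.3 × 47^0.636 ≈ 72.91 kt.
V₂: ΔP = 68, V ≈ 6.3 × 68^0.636 ≈ 92.22 kt.
ΔV over 36 h = 19.31 kt → 24 h equivalent = 19.31 × 24/36 ≈ 12.87 kt.
13 kt < 30 kt ⇒ not rapid intensification.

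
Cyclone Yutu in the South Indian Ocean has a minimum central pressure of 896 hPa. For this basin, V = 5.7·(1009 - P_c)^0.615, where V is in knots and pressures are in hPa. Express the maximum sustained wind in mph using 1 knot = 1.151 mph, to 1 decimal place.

ΔP = 1009 − 896 = 113 hPa.
V ≈ 5.7 × 113^0.615 = 5.7 × 18.308 ≈ 104.356 kt.
104.356 × 1.151 ≈ 120.11 mph → 120.1 mph.

120.1 mph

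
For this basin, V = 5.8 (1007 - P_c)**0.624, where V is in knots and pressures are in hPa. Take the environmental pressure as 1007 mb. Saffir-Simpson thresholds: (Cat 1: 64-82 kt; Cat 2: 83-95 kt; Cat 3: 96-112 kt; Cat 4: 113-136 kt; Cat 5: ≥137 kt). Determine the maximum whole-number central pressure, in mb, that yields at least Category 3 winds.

Category 3 begins at V = 96 kt.
Required ΔP = (96/5.8)^(1/0.624) = 16.552^1.603 ≈ 89.80 mb.
P_c ≤ 1007 − 89.80 = 917.20, so the highest integer P_c is 917 mb.

917 mb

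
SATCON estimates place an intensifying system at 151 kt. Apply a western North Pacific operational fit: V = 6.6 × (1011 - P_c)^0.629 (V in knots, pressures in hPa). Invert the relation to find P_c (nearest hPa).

ΔP = (V / 6.6)^(1/0.629) = (151/6.6)^1.590.
151/6.6 = 22.879; 22.879^1.590 ≈ 144.96 hPa.
P_c = 1011 − 144.96 = 866.04 ≈ 866 hPa.

866 hPa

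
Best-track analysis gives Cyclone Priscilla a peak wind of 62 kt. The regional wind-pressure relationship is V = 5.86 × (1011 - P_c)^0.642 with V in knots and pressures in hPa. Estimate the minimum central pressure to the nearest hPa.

ΔP = (V / 5.86)^(1/0.642) = (62/5.86)^1.558.
62/5.86 = 10.580; 10.580^1.558 ≈ 39.43 hPa.
P_c = 1011 − 39.43 = 971.57 ≈ 972 hPa.

972 hPa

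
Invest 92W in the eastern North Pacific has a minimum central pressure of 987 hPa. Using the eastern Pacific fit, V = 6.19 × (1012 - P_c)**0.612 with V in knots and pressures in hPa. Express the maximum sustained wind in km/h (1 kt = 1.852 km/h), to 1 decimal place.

82.2 km/h

ΔP = 1012 − 987 = 25 hPa.
V ≈ 6.19 × 25^0.612 = 6.19 × 7.170 ≈ 44.384 kt.
44.384 × 1.852 ≈ 82.20 km/h → 82.2 km/h.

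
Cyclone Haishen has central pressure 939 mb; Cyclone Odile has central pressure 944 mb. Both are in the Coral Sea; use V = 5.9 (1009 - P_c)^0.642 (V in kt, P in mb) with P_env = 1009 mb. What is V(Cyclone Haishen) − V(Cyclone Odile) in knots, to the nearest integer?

4 kt

Cyclone Haishen: ΔP = 70; V ≈ 5.9 × 70^0.642 ≈ 90.24 kt.
Cyclone Odile: ΔP = 65; V ≈ 5.9 × 65^0.642 ≈ 86.05 kt.
Difference ≈ 90.24 − 86.05 = 4.19 → 4 kt.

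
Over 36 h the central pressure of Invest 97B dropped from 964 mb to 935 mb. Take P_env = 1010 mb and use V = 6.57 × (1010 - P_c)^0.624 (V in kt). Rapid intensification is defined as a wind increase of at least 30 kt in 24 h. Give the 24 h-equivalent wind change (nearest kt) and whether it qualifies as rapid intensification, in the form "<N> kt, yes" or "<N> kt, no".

V₁: ΔP = 46, V ≈ 6.57 × 46^0.624 ≈ 71.64 kt.
V₂: ΔP = 75, V ≈ 6.57 × 75^0.624 ≈ 97.19 kt.
ΔV over 36 h = 25.55 kt → 24 h equivalent = 25.55 × 24/36 ≈ 17.03 kt.
17 kt < 30 kt ⇒ not rapid intensification.

17 kt, no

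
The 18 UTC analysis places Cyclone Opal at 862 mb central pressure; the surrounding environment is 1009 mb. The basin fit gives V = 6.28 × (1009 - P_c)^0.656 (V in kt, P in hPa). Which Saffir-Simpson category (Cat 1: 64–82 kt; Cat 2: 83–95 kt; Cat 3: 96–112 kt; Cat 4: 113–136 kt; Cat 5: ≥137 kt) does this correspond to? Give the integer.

5

ΔP = 1009 − 862 = 147 mb.
V ≈ 6.28 × 147^0.656 = 6.28 × 26.41 ≈ 166 kt.
166 kt falls in the Category 5 band.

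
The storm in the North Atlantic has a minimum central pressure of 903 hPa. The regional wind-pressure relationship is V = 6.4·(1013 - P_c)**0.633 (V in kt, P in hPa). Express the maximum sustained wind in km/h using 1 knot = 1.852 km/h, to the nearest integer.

232 km/h

ΔP = 1013 − 903 = 110 hPa.
V ≈ 6.4 × 110^0.633 = 6.4 × 19.598 ≈ 125.424 kt.
125.424 × 1.852 ≈ 232.29 km/h → 232 km/h.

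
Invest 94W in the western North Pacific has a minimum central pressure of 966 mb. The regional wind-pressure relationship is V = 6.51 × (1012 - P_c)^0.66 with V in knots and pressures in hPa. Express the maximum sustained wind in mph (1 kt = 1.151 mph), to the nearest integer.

94 mph

ΔP = 1012 − 966 = 46 mb.
V ≈ 6.51 × 46^0.66 = 6.51 × 12.515 ≈ 81.471 kt.
81.471 × 1.151 ≈ 93.77 mph → 94 mph.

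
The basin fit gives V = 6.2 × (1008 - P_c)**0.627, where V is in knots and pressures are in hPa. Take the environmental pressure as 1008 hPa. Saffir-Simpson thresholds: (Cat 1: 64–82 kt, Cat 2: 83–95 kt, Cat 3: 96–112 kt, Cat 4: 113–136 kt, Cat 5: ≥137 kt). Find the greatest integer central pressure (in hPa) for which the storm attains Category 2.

Category 2 begins at V = 83 kt.
Required ΔP = (83/6.2)^(1/0.627) = 13.387^1.595 ≈ 62.65 hPa.
P_c ≤ 1008 − 62.65 = 945.35, so the highest integer P_c is 945 hPa.

945 hPa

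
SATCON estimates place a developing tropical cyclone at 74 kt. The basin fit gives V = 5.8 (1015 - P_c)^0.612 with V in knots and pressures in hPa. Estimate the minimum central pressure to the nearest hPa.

951 hPa

ΔP = (V / 5.8)^(1/0.612) = (74/5.8)^1.634.
74/5.8 = 12.759; 12.759^1.634 ≈ 64.10 hPa.
P_c = 1015 − 64.10 = 950.90 ≈ 951 hPa.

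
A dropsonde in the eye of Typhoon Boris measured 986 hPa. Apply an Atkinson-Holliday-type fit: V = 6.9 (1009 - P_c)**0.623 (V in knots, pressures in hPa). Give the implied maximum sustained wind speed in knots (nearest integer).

ΔP = 1009 − 986 = 23 hPa.
23^0.623 ≈ 7.053.
V ≈ 6.9 × 7.053 ≈ 48.7 kt.

49 kt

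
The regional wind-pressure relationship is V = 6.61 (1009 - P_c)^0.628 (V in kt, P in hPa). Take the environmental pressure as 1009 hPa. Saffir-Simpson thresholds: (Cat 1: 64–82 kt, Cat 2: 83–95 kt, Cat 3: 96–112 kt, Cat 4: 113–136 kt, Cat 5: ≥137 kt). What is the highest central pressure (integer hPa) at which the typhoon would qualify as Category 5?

884 hPa

Category 5 begins at V = 137 kt.
Required ΔP = (137/6.61)^(1/0.628) = 20.726^1.592 ≈ 124.84 hPa.
P_c ≤ 1009 − 124.84 = 884.16, so the highest integer P_c is 884 hPa.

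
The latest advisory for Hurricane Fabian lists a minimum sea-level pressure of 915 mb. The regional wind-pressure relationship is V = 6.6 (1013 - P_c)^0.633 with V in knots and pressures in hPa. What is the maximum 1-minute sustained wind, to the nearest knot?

120 kt

ΔP = 1013 − 915 = 98 mb.
98^0.633 ≈ 18.216.
V ≈ 6.6 × 18.216 ≈ 120.2 kt.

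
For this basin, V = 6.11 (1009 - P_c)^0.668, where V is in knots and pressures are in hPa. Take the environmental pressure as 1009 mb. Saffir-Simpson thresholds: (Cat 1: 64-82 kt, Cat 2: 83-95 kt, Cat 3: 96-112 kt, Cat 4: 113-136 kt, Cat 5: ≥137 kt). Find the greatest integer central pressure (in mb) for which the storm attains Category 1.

975 mb

Category 1 begins at V = 64 kt.
Required ΔP = (64/6.11)^(1/0.668) = 10.475^1.497 ≈ 33.66 mb.
P_c ≤ 1009 − 33.66 = 975.34, so the highest integer P_c is 975 mb.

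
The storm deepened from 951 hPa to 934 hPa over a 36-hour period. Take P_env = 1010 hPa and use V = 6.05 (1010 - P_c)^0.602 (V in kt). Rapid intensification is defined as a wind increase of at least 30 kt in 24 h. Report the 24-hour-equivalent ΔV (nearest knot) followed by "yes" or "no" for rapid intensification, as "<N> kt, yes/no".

8 kt, no

V₁: ΔP = 59, V ≈ 6.05 × 59^0.602 ≈ 70.44 kt.
V₂: ΔP = 76, V ≈ 6.05 × 76^0.602 ≈ 82.04 kt.
ΔV over 36 h = 11.60 kt → 24 h equivalent = 11.60 × 24/36 ≈ 7.73 kt.
8 kt < 30 kt ⇒ not rapid intensification.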